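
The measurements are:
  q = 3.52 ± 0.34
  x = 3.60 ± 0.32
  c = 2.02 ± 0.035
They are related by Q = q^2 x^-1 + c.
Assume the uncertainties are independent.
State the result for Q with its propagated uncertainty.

5.46 ± 0.733

Let p = q^2·x^-1 = 3.44. δp/p = √((2·δq/q)² + (-1·δx/x)²) = √(0.0373 + 0.00790) = 0.213, so δp = 0.732.
Q = p + c: δQ = √(δp² + δc²) = √(0.536 + 0.00123) = 0.733
Q = 5.46.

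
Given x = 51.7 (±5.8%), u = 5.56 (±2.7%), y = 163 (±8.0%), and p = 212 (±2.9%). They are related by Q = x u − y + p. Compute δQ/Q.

0.0695

Let w = x·u = 287. δw/w = √((1·δx/x)² + (1·δu/u)²) = √(0.00336 + 0.000729) = 0.0640, so δw = 18.4.
Q = w − y + p: δQ = √(δw² + δy² + δp²) = √(338 + 170 + 37.8) = 23.4
Q = 336, so δQ/Q = 23.4/336 = 0.0695.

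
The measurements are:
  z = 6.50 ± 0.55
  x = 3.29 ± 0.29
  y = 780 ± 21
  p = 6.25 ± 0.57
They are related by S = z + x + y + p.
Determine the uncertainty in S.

21.0

S is a linear combination, so absolute uncertainties add in quadrature:
  (δz)² = 0.303;  (δx)² = 0.0841;  (δy)² = 441;  (δp)² = 0.325
δS = √(442) = 21.0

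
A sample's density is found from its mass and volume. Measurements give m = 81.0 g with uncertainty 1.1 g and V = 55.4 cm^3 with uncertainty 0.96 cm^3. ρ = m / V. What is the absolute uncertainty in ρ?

0.0322 g/cm^3

Products/powers → add relative errors in quadrature, weighted by exponent:
  (1·δm/m)² = (1×0.0136)² = 0.000184;  (-1·δV/V)² = (-1×0.0173)² = 0.000300
δρ/ρ = √(0.000485) = 0.0220
ρ = 1.46 g/cm^3, so δρ = 0.0220 × 1.46 = 0.0322 g/cm^3.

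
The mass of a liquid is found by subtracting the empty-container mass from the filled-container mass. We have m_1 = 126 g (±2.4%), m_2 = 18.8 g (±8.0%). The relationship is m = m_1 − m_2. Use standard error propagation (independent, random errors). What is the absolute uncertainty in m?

3.38 g

For a sum/difference, combine absolute errors in quadrature:
  (δm_1)² = 9.14;  (δm_2)² = 2.26
δm = √(11.4) = 3.38 g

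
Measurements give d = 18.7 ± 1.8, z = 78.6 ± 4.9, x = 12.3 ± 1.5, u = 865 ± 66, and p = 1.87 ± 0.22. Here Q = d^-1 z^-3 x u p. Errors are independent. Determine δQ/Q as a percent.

28.1%

Q is a product of powers, so relative uncertainties combine in quadrature:
  (-1·δd/d)² = (-1×0.0963)² = 0.00927;  (-3·δz/z)² = (-3×0.0623)² = 0.0350;  (1·δx/x)² = (1×0.122)² = 0.0149;  (1·δu/u)² = (1×0.0763)² = 0.00582;  (1·δp/p)² = (1×0.118)² = 0.0138
δQ/Q = √(0.0788) = 0.281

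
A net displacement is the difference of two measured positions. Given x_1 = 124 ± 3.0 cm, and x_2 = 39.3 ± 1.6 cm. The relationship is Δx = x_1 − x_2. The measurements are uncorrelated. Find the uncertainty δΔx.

For a sum/difference, combine absolute errors in quadrature:
  (δx_1)² = 9.00;  (δx_2)² = 2.56
δΔx = √(11.6) = 3.40 cm

3.40 cm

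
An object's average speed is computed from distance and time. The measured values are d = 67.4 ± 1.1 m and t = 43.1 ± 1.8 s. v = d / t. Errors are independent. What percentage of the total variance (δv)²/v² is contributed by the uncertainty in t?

86.8%

(δv/v)² = (1·δd/d)² + (-1·δt/t)²
  d term: (1×0.0163)² = 0.000266
  t term: (-1×0.0418)² = 0.00174
Total = 0.00201. Share from t = 0.00174/0.00201 = 0.868.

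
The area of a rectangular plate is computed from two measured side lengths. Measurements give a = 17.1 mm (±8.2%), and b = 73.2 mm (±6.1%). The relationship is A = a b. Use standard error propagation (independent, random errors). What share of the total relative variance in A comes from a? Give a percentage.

(δA/A)² = (1·δa/a)² + (1·δb/b)²
  a term: (1×0.0820)² = 0.00672
  b term: (1×0.0610)² = 0.00372
Total = 0.0104. Share from a = 0.00672/0.0104 = 0.644.

64.4%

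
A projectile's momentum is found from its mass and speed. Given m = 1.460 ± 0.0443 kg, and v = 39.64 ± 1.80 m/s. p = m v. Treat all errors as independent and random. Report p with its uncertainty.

57.87 ± 3.16 kg·m/s

p is a product of powers, so relative uncertainties combine in quadrature:
  (1·δm/m)² = (1×0.0303)² = 0.000921;  (1·δv/v)² = (1×0.0454)² = 0.00206
δp/p = √(0.00298) = 0.0546
p = 57.87 kg·m/s, so δp = 0.0546 × 57.87 = 3.16 kg·m/s.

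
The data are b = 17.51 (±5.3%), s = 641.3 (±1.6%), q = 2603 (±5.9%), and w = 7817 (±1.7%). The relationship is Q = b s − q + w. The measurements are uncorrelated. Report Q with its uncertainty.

16440 ± 654

Let p = b·s = 11230. δp/p = √((1·δb/b)² + (1·δs/s)²) = √(0.00281 + 0.000256) = 0.0554, so δp = 622.
Q = p − q + w: δQ = √(δp² + δq² + δw²) = √(3.86e+05 + 23600 + 17700) = 654
Q = 16440.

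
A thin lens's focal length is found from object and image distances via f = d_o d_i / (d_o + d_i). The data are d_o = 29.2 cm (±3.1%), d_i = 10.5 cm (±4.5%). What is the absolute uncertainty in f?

0.263 cm

∂f/∂d_o = (d_i/(d_o+d_i))² = 0.0700;  ∂f/∂d_i = (d_o/(d_o+d_i))² = 0.541
δf = √((∂f/∂d_o · δd_o)² + (∂f/∂d_i · δd_i)²) = √(0.00401 + 0.0653) = 0.263 cm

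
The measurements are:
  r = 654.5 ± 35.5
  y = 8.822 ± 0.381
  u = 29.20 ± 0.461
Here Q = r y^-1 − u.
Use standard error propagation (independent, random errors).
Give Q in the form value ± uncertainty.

44.99 ± 5.16

Let p = r·y^-1 = 74.19. δp/p = √((1·δr/r)² + (-1·δy/y)²) = √(0.00294 + 0.00187) = 0.0693, so δp = 5.14.
Q = p − u: δQ = √(δp² + δu²) = √(26.5 + 0.213) = 5.16
Q = 44.99.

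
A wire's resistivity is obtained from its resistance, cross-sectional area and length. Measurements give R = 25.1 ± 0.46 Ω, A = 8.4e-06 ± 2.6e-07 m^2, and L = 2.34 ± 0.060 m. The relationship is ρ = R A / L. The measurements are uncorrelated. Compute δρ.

3.98e-06 Ω·m

Each factor contributes (exponent × relative error)² to (δρ/ρ)²:
  (1·δR/R)² = (1×0.0183)² = 0.000336;  (1·δA/A)² = (1×0.0310)² = 0.000958;  (-1·δL/L)² = (-1×0.0256)² = 0.000657
δρ/ρ = √(0.00195) = 0.0442
ρ = 9.01e-05 Ω·m, so δρ = 0.0442 × 9.01e-05 = 3.98e-06 Ω·m.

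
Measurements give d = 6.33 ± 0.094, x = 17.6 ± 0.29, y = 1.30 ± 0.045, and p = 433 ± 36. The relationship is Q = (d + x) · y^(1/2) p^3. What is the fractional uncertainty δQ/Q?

Let u = d + x = 23.9. δu = √(δd² + δx²) = √(0.00884 + 0.0841) = 0.305, so δu/u = 0.0127.
Q is then a monomial in u, y, p:
δQ/Q = √((δu/u)² + (½·δy/y)² + (3·δp/p)²) = √(0.000162 + 0.000300 + 0.0622) = 0.250

0.250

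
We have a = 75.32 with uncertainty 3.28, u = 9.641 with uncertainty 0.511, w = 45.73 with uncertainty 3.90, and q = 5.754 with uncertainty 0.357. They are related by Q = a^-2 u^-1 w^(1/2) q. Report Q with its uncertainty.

Relative error in a monomial: (δQ/Q)² = Σ (nᵢ · δxᵢ/xᵢ)².
  (-2·δa/a)² = (-2×0.0435)² = 0.00759;  (-1·δu/u)² = (-1×0.0530)² = 0.00281;  (½·δw/w)² = (0.5×0.0853)² = 0.00182;  (1·δq/q)² = (1×0.0620)² = 0.00385
δQ/Q = √(0.0161) = 0.127
Q = 0.0007114, so δQ = 0.127 × 0.0007114 = 9.02e-05.

(7.114 ± 0.902) × 10^-4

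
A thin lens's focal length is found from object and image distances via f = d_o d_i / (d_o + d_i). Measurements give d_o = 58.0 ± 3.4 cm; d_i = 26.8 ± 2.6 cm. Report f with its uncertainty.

∂f/∂d_o = (d_i/(d_o+d_i))² = 0.0999;  ∂f/∂d_i = (d_o/(d_o+d_i))² = 0.468
δf = √((∂f/∂d_o · δd_o)² + (∂f/∂d_i · δd_i)²) = √(0.115 + 1.48) = 1.26 cm
f = 18.3 cm.

18.3 ± 1.26 cm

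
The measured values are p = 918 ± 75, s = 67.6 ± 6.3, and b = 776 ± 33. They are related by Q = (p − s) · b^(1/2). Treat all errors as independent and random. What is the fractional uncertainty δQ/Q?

Let u = p − s = 850. δu = √(δp² + δs²) = √(5620 + 39.7) = 75.3, so δu/u = 0.0885.
Q is then a monomial in u, b:
δQ/Q = √((δu/u)² + (½·δb/b)²) = √(0.00783 + 0.000452) = 0.0910

0.0910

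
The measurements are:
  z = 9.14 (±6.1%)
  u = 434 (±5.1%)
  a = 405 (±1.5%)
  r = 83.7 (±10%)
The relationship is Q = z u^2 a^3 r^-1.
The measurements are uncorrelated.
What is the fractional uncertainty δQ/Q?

0.162

Q is a product of powers, so relative uncertainties combine in quadrature:
  (1·δz/z)² = (1×0.0610)² = 0.00372;  (2·δu/u)² = (2×0.0510)² = 0.0104;  (3·δa/a)² = (3×0.0150)² = 0.00203;  (-1·δr/r)² = (-1×0.100)² = 0.0100
δQ/Q = √(0.0262) = 0.162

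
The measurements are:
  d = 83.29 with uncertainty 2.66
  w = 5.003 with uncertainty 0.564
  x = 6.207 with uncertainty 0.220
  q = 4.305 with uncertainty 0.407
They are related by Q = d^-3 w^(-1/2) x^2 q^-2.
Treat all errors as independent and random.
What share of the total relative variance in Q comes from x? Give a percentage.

(δQ/Q)² = (-3·δd/d)² + (−½·δw/w)² + (2·δx/x)² + (-2·δq/q)²
  d term: (-3×0.0319)² = 0.00918
  w term: (-0.5×0.113)² = 0.00318
  x term: (2×0.0354)² = 0.00503
  q term: (-2×0.0945)² = 0.0358
Total = 0.0531. Share from x = 0.00503/0.0531 = 0.0946.

9.46%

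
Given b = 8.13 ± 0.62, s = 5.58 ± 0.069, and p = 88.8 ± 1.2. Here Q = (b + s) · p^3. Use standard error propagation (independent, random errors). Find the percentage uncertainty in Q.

Let u = b + s = 13.7. δu = √(δb² + δs²) = √(0.384 + 0.00476) = 0.624, so δu/u = 0.0455.
Q is then a monomial in u, p:
δQ/Q = √((δu/u)² + (3·δp/p)²) = √(0.00207 + 0.00164) = 0.0609

6.09%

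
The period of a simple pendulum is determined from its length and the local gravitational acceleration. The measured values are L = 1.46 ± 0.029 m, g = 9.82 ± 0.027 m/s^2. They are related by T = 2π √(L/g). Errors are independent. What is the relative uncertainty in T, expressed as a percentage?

1.00%

Each factor contributes (exponent × relative error)² to (δT/T)²:
  (½·δL/L)² = (0.5×0.0199)² = 9.86e-05;  (−½·δg/g)² = (-0.5×0.00275)² = 1.89e-06
δT/T = √(0.000101) = 0.0100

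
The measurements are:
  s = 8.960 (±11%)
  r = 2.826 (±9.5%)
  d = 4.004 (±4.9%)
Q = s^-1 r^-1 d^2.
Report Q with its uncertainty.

0.6332 ± 0.111

Relative error in a monomial: (δQ/Q)² = Σ (nᵢ · δxᵢ/xᵢ)².
  (-1·δs/s)² = (-1×0.110)² = 0.0121;  (-1·δr/r)² = (-1×0.0950)² = 0.00902;  (2·δd/d)² = (2×0.0490)² = 0.00960
δQ/Q = √(0.0307) = 0.175
Q = 0.6332, so δQ = 0.175 × 0.6332 = 0.111.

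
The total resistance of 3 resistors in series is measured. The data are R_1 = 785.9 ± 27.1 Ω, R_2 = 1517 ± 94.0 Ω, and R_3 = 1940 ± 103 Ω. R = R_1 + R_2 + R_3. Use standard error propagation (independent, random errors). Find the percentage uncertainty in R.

3.35%

Absolute uncertainties add in quadrature for a linear combination:
  (δR_1)² = 734;  (δR_2)² = 8840;  (δR_3)² = 10600
δR = √(20200) = 142 Ω
R = 4243 Ω, so δR/R = 142/4243 = 0.0335.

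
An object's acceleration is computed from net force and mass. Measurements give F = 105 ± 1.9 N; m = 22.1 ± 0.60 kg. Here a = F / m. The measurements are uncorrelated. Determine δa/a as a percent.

Each factor contributes (exponent × relative error)² to (δa/a)²:
  (1·δF/F)² = (1×0.0181)² = 0.000327;  (-1·δm/m)² = (-1×0.0271)² = 0.000737
δa/a = √(0.00106) = 0.0326

3.26%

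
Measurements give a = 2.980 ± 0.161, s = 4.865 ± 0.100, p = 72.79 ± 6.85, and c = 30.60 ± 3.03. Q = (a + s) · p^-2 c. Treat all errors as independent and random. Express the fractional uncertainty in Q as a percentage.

Let u = a + s = 7.845. δu = √(δa² + δs²) = √(0.0259 + 0.0100) = 0.190, so δu/u = 0.0242.
Q is then a monomial in u, p, c:
δQ/Q = √((δu/u)² + (-2·δp/p)² + (1·δc/c)²) = √(0.000584 + 0.0354 + 0.00980) = 0.214

21.4%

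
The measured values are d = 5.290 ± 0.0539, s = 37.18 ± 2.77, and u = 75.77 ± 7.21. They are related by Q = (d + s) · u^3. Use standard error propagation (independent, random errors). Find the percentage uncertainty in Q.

Let w = d + s = 42.47. δw = √(δd² + δs²) = √(0.00291 + 7.67) = 2.77, so δw/w = 0.0652.
Q is then a monomial in w, u:
δQ/Q = √((δw/w)² + (3·δu/u)²) = √(0.00426 + 0.0815) = 0.293

29.3%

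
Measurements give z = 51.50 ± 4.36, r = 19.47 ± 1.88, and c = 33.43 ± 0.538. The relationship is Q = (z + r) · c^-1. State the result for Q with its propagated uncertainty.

2.123 ± 0.146

Let u = z + r = 70.97. δu = √(δz² + δr²) = √(19.0 + 3.53) = 4.75, so δu/u = 0.0669.
Q is then a monomial in u, c:
δQ/Q = √((δu/u)² + (-1·δc/c)²) = √(0.00448 + 0.000259) = 0.0688
Q = 2.123, so δQ = 0.0688 × 2.123 = 0.146.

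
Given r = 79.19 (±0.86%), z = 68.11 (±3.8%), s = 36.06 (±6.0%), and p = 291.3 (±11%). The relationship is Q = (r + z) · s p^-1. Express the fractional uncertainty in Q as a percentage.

Let u = r + z = 147.3. δu = √(δr² + δz²) = √(0.464 + 6.70) = 2.68, so δu/u = 0.0182.
Q is then a monomial in u, s, p:
δQ/Q = √((δu/u)² + (1·δs/s)² + (-1·δp/p)²) = √(0.000330 + 0.00360 + 0.0121) = 0.127

12.7%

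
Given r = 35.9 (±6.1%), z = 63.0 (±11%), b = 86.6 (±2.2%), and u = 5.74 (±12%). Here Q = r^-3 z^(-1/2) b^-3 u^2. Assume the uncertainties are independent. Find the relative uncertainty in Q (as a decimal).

Products/powers → add relative errors in quadrature, weighted by exponent:
  (-3·δr/r)² = (-3×0.0610)² = 0.0335;  (−½·δz/z)² = (-0.5×0.110)² = 0.00302;  (-3·δb/b)² = (-3×0.0220)² = 0.00436;  (2·δu/u)² = (2×0.120)² = 0.0576
δQ/Q = √(0.0985) = 0.314

0.314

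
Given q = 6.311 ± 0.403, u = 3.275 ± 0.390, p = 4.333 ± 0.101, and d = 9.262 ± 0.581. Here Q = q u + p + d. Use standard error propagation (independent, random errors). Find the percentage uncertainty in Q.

Let w = q·u = 20.67. δw/w = √((1·δq/q)² + (1·δu/u)²) = √(0.00408 + 0.0142) = 0.135, so δw = 2.79.
Q = w + p + d: δQ = √(δw² + δp² + δd²) = √(7.80 + 0.0102 + 0.338) = 2.85
Q = 34.26, so δQ/Q = 2.85/34.26 = 0.0833.

8.33%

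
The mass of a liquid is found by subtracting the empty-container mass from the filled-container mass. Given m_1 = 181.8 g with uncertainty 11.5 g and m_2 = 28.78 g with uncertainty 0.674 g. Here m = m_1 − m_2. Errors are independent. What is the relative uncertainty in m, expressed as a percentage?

Each term contributes (cᵢ δxᵢ)² to (δm)²:
  (δm_1)² = 132;  (δm_2)² = 0.454
δm = √(133) = 11.5 g
m = 153.0 g, so δm/m = 11.5/153.0 = 0.0753.

7.53%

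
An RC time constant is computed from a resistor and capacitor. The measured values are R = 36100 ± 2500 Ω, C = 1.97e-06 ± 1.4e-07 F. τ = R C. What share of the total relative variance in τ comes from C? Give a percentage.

51.3%

(δτ/τ)² = (1·δR/R)² + (1·δC/C)²
  R term: (1×0.0693)² = 0.00480
  C term: (1×0.0711)² = 0.00505
Total = 0.00985. Share from C = 0.00505/0.00985 = 0.513.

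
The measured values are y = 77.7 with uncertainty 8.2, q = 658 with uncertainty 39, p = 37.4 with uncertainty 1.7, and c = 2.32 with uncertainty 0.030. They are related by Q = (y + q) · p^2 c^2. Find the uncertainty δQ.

6.03e+05

Let u = y + q = 736. δu = √(δy² + δq²) = √(67.2 + 1520) = 39.9, so δu/u = 0.0542.
Q is then a monomial in u, p, c:
δQ/Q = √((δu/u)² + (2·δp/p)² + (2·δc/c)²) = √(0.00293 + 0.00826 + 0.000669) = 0.109
Q = 5.54e+06, so δQ = 0.109 × 5.54e+06 = 6.03e+05.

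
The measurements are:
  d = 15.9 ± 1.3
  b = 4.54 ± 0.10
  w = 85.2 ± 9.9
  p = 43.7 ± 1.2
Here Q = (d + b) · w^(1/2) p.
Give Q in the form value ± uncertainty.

Let u = d + b = 20.4. δu = √(δd² + δb²) = √(1.69 + 0.0100) = 1.30, so δu/u = 0.0638.
Q is then a monomial in u, w, p:
δQ/Q = √((δu/u)² + (½·δw/w)² + (1·δp/p)²) = √(0.00407 + 0.00338 + 0.000754) = 0.0905
Q = 8240, so δQ = 0.0905 × 8240 = 747.

8240 ± 747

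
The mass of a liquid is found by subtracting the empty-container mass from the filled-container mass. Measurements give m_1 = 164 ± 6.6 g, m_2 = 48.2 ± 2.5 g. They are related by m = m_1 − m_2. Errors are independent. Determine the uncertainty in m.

Sums and differences: (δm)² = Σ (cᵢ δxᵢ)².
  (δm_1)² = 43.6;  (δm_2)² = 6.25
δm = √(49.8) = 7.06 g

7.06 g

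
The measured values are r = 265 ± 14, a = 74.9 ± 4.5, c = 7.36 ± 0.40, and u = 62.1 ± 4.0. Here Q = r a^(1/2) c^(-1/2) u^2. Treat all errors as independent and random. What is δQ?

4.73e+05

Products/powers → add relative errors in quadrature, weighted by exponent:
  (1·δr/r)² = (1×0.0528)² = 0.00279;  (½·δa/a)² = (0.5×0.0601)² = 0.000902;  (−½·δc/c)² = (-0.5×0.0543)² = 0.000738;  (2·δu/u)² = (2×0.0644)² = 0.0166
δQ/Q = √(0.0210) = 0.145
Q = 3.26e+06, so δQ = 0.145 × 3.26e+06 = 4.73e+05.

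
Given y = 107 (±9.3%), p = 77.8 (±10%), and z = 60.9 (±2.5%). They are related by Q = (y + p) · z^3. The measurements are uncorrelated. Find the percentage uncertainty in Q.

Let u = y + p = 185. δu = √(δy² + δp²) = √(99.0 + 60.5) = 12.6, so δu/u = 0.0684.
Q is then a monomial in u, z:
δQ/Q = √((δu/u)² + (3·δz/z)²) = √(0.00467 + 0.00563) = 0.101

10.1%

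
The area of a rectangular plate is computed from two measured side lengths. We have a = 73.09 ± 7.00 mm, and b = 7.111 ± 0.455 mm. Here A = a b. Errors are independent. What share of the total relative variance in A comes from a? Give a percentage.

69.1%

(δA/A)² = (1·δa/a)² + (1·δb/b)²
  a term: (1×0.0958)² = 0.00917
  b term: (1×0.0640)² = 0.00409
Total = 0.0133. Share from a = 0.00917/0.0133 = 0.691.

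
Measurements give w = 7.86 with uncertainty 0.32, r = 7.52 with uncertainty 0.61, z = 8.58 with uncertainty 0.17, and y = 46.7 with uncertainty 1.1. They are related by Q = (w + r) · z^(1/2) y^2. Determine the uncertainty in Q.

Let u = w + r = 15.4. δu = √(δw² + δr²) = √(0.102 + 0.372) = 0.689, so δu/u = 0.0448.
Q is then a monomial in u, z, y:
δQ/Q = √((δu/u)² + (½·δz/z)² + (2·δy/y)²) = √(0.00201 + 9.81e-05 + 0.00222) = 0.0658
Q = 98300, so δQ = 0.0658 × 98300 = 6460.

6460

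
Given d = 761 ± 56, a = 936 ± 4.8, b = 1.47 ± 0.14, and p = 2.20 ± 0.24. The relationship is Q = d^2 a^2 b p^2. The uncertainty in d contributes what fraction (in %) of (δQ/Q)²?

27.6%

(δQ/Q)² = (2·δd/d)² + (2·δa/a)² + (1·δb/b)² + (2·δp/p)²
  d term: (2×0.0736)² = 0.0217
  a term: (2×0.00513)² = 0.000105
  b term: (1×0.0952)² = 0.00907
  p term: (2×0.109)² = 0.0476
Total = 0.0784. Share from d = 0.0217/0.0784 = 0.276.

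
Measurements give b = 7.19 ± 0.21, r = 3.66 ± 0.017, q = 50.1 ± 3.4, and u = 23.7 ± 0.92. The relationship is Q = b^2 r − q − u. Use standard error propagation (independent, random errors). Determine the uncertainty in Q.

Let p = b^2·r = 189. δp/p = √((2·δb/b)² + (1·δr/r)²) = √(0.00341 + 2.16e-05) = 0.0586, so δp = 11.1.
Q = p − q − u: δQ = √(δp² + δq² + δu²) = √(123 + 11.6 + 0.846) = 11.6

11.6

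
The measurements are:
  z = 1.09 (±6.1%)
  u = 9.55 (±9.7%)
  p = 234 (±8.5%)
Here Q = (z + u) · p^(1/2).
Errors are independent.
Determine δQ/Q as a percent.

9.71%

Let w = z + u = 10.6. δw = √(δz² + δu²) = √(0.00442 + 0.858) = 0.929, so δw/w = 0.0873.
Q is then a monomial in w, p:
δQ/Q = √((δw/w)² + (½·δp/p)²) = √(0.00762 + 0.00181) = 0.0971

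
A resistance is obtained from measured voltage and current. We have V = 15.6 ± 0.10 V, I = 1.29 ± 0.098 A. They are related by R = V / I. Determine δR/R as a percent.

7.62%

Since R is a product/quotient, work with relative uncertainties:
  (1·δV/V)² = (1×0.00641)² = 4.11e-05;  (-1·δI/I)² = (-1×0.0760)² = 0.00577
δR/R = √(0.00581) = 0.0762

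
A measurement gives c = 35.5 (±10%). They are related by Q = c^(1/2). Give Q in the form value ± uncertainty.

5.96 ± 0.298

Q ∝ c^(1/2), so δQ/Q = |½| · δc/c = 0.5 × 0.100 = 0.0500.
Q = 5.96, so δQ = 0.0500 × 5.96 = 0.298.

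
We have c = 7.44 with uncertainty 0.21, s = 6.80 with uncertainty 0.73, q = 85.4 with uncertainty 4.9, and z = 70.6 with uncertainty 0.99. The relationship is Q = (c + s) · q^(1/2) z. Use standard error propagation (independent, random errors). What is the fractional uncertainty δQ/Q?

0.0622

Let u = c + s = 14.2. δu = √(δc² + δs²) = √(0.0441 + 0.533) = 0.760, so δu/u = 0.0533.
Q is then a monomial in u, q, z:
δQ/Q = √((δu/u)² + (½·δq/q)² + (1·δz/z)²) = √(0.00285 + 0.000823 + 0.000197) = 0.0622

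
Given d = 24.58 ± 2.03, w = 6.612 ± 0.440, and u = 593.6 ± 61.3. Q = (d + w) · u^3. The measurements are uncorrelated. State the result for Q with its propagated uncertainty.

Let h = d + w = 31.19. δh = √(δd² + δw²) = √(4.12 + 0.194) = 2.08, so δh/h = 0.0666.
Q is then a monomial in h, u:
δQ/Q = √((δh/h)² + (3·δu/u)²) = √(0.00443 + 0.0960) = 0.317
Q = 6.524e+09, so δQ = 0.317 × 6.524e+09 = 2.07e+09.

(6.524 ± 2.07) × 10^9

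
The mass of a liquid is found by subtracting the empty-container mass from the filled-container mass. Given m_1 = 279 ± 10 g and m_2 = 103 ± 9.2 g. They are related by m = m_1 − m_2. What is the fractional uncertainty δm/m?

m is a linear combination, so absolute uncertainties add in quadrature:
  (δm_1)² = 100;  (δm_2)² = 84.6
δm = √(185) = 13.6 g
m = 176 g, so δm/m = 13.6/176 = 0.0772.

0.0772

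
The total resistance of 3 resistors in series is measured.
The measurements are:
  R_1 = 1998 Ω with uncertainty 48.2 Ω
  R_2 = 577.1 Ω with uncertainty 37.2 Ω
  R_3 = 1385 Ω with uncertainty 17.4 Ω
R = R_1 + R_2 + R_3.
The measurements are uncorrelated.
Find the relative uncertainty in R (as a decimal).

R is a linear combination, so absolute uncertainties add in quadrature:
  (δR_1)² = 2320;  (δR_2)² = 1380;  (δR_3)² = 303
δR = √(4010) = 63.3 Ω
R = 3960 Ω, so δR/R = 63.3/3960 = 0.0160.

0.0160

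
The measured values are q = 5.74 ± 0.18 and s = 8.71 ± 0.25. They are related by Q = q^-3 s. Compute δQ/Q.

0.0984

Q is a product of powers, so relative uncertainties combine in quadrature:
  (-3·δq/q)² = (-3×0.0314)² = 0.00885;  (1·δs/s)² = (1×0.0287)² = 0.000824
δQ/Q = √(0.00967) = 0.0984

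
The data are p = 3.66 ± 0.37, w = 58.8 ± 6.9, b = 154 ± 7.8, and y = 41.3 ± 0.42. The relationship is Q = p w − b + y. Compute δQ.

34.2

Let h = p·w = 215. δh/h = √((1·δp/p)² + (1·δw/w)²) = √(0.0102 + 0.0138) = 0.155, so δh = 33.3.
Q = h − b + y: δQ = √(δh² + δb² + δy²) = √(1110 + 60.8 + 0.176) = 34.2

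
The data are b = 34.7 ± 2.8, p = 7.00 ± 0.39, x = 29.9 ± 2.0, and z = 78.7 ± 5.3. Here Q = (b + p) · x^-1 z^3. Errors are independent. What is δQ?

1.52e+05

Let u = b + p = 41.7. δu = √(δb² + δp²) = √(7.84 + 0.152) = 2.83, so δu/u = 0.0678.
Q is then a monomial in u, x, z:
δQ/Q = √((δu/u)² + (-1·δx/x)² + (3·δz/z)²) = √(0.00460 + 0.00447 + 0.0408) = 0.223
Q = 6.8e+05, so δQ = 0.223 × 6.8e+05 = 1.52e+05.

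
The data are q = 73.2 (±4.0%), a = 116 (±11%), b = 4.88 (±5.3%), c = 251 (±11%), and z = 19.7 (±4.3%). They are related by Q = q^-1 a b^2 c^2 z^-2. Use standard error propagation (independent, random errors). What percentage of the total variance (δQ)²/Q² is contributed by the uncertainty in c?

60.0%

(δQ/Q)² = (-1·δq/q)² + (1·δa/a)² + (2·δb/b)² + (2·δc/c)² + (-2·δz/z)²
  q term: (-1×0.0400)² = 0.00160
  a term: (1×0.110)² = 0.0121
  b term: (2×0.0530)² = 0.0112
  c term: (2×0.110)² = 0.0484
  z term: (-2×0.0430)² = 0.00740
Total = 0.0807. Share from c = 0.0484/0.0807 = 0.600.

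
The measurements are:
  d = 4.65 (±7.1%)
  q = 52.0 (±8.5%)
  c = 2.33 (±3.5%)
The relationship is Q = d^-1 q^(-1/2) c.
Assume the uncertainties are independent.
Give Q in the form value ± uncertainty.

0.0695 ± 0.00624

Each factor contributes (exponent × relative error)² to (δQ/Q)²:
  (-1·δd/d)² = (-1×0.0710)² = 0.00504;  (−½·δq/q)² = (-0.5×0.0850)² = 0.00181;  (1·δc/c)² = (1×0.0350)² = 0.00123
δQ/Q = √(0.00807) = 0.0898
Q = 0.0695, so δQ = 0.0898 × 0.0695 = 0.00624.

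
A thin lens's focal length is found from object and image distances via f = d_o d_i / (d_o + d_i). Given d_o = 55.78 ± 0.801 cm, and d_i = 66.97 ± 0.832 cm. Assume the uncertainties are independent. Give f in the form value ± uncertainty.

∂f/∂d_o = (d_i/(d_o+d_i))² = 0.298;  ∂f/∂d_i = (d_o/(d_o+d_i))² = 0.206
δf = √((∂f/∂d_o · δd_o)² + (∂f/∂d_i · δd_i)²) = √(0.0568 + 0.0295) = 0.294 cm
f = 30.43 cm.

30.43 ± 0.294 cm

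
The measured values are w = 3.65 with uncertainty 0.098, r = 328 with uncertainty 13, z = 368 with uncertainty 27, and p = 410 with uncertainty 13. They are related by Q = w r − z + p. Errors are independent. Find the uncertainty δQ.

64.7

Let h = w·r = 1200. δh/h = √((1·δw/w)² + (1·δr/r)²) = √(0.000721 + 0.00157) = 0.0479, so δh = 57.3.
Q = h − z + p: δQ = √(δh² + δz² + δp²) = √(3280 + 729 + 169) = 64.7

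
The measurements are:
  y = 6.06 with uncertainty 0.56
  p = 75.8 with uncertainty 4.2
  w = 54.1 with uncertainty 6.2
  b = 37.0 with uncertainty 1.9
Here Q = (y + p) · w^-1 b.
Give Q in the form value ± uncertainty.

56.0 ± 7.60

Let u = y + p = 81.9. δu = √(δy² + δp²) = √(0.314 + 17.6) = 4.24, so δu/u = 0.0518.
Q is then a monomial in u, w, b:
δQ/Q = √((δu/u)² + (-1·δw/w)² + (1·δb/b)²) = √(0.00268 + 0.0131 + 0.00264) = 0.136
Q = 56.0, so δQ = 0.136 × 56.0 = 7.60.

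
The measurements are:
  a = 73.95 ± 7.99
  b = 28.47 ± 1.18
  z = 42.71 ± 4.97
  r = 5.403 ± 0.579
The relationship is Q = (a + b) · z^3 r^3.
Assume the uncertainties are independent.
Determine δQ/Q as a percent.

Let u = a + b = 102.4. δu = √(δa² + δb²) = √(63.8 + 1.39) = 8.08, so δu/u = 0.0789.
Q is then a monomial in u, z, r:
δQ/Q = √((δu/u)² + (3·δz/z)² + (3·δr/r)²) = √(0.00622 + 0.122 + 0.103) = 0.481

48.1%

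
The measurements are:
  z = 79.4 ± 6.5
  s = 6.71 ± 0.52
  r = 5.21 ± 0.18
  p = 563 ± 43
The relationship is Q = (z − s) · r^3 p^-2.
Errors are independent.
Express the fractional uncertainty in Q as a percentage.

20.5%

Let u = z − s = 72.7. δu = √(δz² + δs²) = √(42.2 + 0.270) = 6.52, so δu/u = 0.0897.
Q is then a monomial in u, r, p:
δQ/Q = √((δu/u)² + (3·δr/r)² + (-2·δp/p)²) = √(0.00805 + 0.0107 + 0.0233) = 0.205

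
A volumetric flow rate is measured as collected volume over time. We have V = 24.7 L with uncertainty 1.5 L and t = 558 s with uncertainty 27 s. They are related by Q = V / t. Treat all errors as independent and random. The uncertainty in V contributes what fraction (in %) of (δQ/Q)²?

(δQ/Q)² = (1·δV/V)² + (-1·δt/t)²
  V term: (1×0.0607)² = 0.00369
  t term: (-1×0.0484)² = 0.00234
Total = 0.00603. Share from V = 0.00369/0.00603 = 0.612.

61.2%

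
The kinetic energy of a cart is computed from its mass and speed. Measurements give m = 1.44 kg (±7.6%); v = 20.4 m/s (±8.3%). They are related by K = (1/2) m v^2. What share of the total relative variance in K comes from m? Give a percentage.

(δK/K)² = (1·δm/m)² + (2·δv/v)²
  m term: (1×0.0760)² = 0.00578
  v term: (2×0.0830)² = 0.0276
Total = 0.0333. Share from m = 0.00578/0.0333 = 0.173.

17.3%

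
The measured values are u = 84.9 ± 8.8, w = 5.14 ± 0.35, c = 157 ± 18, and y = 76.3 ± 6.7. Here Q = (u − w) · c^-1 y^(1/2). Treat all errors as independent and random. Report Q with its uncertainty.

4.44 ± 0.733

Let h = u − w = 79.8. δh = √(δu² + δw²) = √(77.4 + 0.122) = 8.81, so δh/h = 0.110.
Q is then a monomial in h, c, y:
δQ/Q = √((δh/h)² + (-1·δc/c)² + (½·δy/y)²) = √(0.0122 + 0.0131 + 0.00193) = 0.165
Q = 4.44, so δQ = 0.165 × 4.44 = 0.733.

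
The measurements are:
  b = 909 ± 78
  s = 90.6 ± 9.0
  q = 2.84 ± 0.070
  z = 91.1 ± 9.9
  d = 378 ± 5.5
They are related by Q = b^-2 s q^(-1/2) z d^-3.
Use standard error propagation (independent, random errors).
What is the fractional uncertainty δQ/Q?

Products/powers → add relative errors in quadrature, weighted by exponent:
  (-2·δb/b)² = (-2×0.0858)² = 0.0295;  (1·δs/s)² = (1×0.0993)² = 0.00987;  (−½·δq/q)² = (-0.5×0.0246)² = 0.000152;  (1·δz/z)² = (1×0.109)² = 0.0118;  (-3·δd/d)² = (-3×0.0146)² = 0.00191
δQ/Q = √(0.0532) = 0.231

0.231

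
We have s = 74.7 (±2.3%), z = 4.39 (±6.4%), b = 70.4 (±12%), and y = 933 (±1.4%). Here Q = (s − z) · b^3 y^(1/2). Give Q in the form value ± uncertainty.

(7.49 ± 2.70) × 10^8

Let u = s − z = 70.3. δu = √(δs² + δz²) = √(2.95 + 0.0789) = 1.74, so δu/u = 0.0248.
Q is then a monomial in u, b, y:
δQ/Q = √((δu/u)² + (3·δb/b)² + (½·δy/y)²) = √(0.000613 + 0.130 + 4.9e-05) = 0.361
Q = 7.49e+08, so δQ = 0.361 × 7.49e+08 = 2.7e+08.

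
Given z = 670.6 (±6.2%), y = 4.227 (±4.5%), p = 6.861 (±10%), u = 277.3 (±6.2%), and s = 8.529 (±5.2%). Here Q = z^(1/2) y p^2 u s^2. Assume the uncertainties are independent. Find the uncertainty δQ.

2.5e+07

Each factor contributes (exponent × relative error)² to (δQ/Q)²:
  (½·δz/z)² = (0.5×0.0620)² = 0.000961;  (1·δy/y)² = (1×0.0450)² = 0.00202;  (2·δp/p)² = (2×0.100)² = 0.0400;  (1·δu/u)² = (1×0.0620)² = 0.00384;  (2·δs/s)² = (2×0.0520)² = 0.0108
δQ/Q = √(0.0576) = 0.240
Q = 1.039e+08, so δQ = 0.240 × 1.039e+08 = 2.5e+07.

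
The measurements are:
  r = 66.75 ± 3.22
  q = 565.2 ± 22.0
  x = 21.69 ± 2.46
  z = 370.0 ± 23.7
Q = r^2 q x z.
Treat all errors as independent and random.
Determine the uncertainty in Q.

Q is a product of powers, so relative uncertainties combine in quadrature:
  (2·δr/r)² = (2×0.0482)² = 0.00931;  (1·δq/q)² = (1×0.0389)² = 0.00152;  (1·δx/x)² = (1×0.113)² = 0.0129;  (1·δz/z)² = (1×0.0641)² = 0.00410
δQ/Q = √(0.0278) = 0.167
Q = 2.021e+10, so δQ = 0.167 × 2.021e+10 = 3.37e+09.

3.37e+09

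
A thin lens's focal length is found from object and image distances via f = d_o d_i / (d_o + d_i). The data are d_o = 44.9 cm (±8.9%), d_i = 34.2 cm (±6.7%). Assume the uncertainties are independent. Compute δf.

1.05 cm

∂f/∂d_o = (d_i/(d_o+d_i))² = 0.187;  ∂f/∂d_i = (d_o/(d_o+d_i))² = 0.322
δf = √((∂f/∂d_o · δd_o)² + (∂f/∂d_i · δd_i)²) = √(0.558 + 0.545) = 1.05 cm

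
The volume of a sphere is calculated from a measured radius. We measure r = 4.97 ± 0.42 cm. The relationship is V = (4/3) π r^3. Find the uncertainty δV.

130 cm^3

Each factor contributes (exponent × relative error)² to (δV/V)²:
  (3·δr/r)² = (3×0.0845)² = 0.0643
δV/V = √(0.0643) = 0.254
V = 514 cm^3, so δV = 0.254 × 514 = 130 cm^3.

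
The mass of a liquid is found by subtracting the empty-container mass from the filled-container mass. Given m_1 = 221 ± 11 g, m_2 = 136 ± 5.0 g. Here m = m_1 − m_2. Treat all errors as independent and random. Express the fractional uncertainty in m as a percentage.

Absolute uncertainties add in quadrature for a linear combination:
  (δm_1)² = 121;  (δm_2)² = 25.0
δm = √(146) = 12.1 g
m = 85.0 g, so δm/m = 12.1/85.0 = 0.142.

14.2%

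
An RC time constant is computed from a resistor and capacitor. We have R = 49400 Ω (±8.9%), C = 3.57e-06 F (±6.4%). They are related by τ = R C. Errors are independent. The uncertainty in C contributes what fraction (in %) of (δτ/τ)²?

34.1%

(δτ/τ)² = (1·δR/R)² + (1·δC/C)²
  R term: (1×0.0890)² = 0.00792
  C term: (1×0.0640)² = 0.00410
Total = 0.0120. Share from C = 0.00410/0.0120 = 0.341.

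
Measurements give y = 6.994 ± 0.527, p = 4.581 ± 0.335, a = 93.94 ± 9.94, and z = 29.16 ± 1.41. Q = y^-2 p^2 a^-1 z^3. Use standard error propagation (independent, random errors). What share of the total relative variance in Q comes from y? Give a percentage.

29.7%

(δQ/Q)² = (-2·δy/y)² + (2·δp/p)² + (-1·δa/a)² + (3·δz/z)²
  y term: (-2×0.0754)² = 0.0227
  p term: (2×0.0731)² = 0.0214
  a term: (-1×0.106)² = 0.0112
  z term: (3×0.0484)² = 0.0210
Total = 0.0763. Share from y = 0.0227/0.0763 = 0.297.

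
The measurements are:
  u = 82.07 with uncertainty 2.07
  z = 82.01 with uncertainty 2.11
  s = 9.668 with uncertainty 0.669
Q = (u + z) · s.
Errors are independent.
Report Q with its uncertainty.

Let w = u + z = 164.1. δw = √(δu² + δz²) = √(4.28 + 4.45) = 2.96, so δw/w = 0.0180.
Q is then a monomial in w, s:
δQ/Q = √((δw/w)² + (1·δs/s)²) = √(0.000325 + 0.00479) = 0.0715
Q = 1586, so δQ = 0.0715 × 1586 = 113.

1586 ± 113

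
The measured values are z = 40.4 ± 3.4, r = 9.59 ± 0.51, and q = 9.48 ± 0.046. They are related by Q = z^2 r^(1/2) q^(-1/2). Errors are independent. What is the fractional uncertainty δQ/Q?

0.170

For a monomial Q ∝ z^2, r^(1/2), q^(-1/2), fractional errors add in quadrature:
  (2·δz/z)² = (2×0.0842)² = 0.0283;  (½·δr/r)² = (0.5×0.0532)² = 0.000707;  (−½·δq/q)² = (-0.5×0.00485)² = 5.89e-06
δQ/Q = √(0.0290) = 0.170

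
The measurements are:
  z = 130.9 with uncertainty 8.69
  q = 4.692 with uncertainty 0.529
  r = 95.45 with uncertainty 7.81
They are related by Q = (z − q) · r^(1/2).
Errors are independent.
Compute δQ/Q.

0.0802

Let u = z − q = 126.2. δu = √(δz² + δq²) = √(75.5 + 0.280) = 8.71, so δu/u = 0.0690.
Q is then a monomial in u, r:
δQ/Q = √((δu/u)² + (½·δr/r)²) = √(0.00476 + 0.00167) = 0.0802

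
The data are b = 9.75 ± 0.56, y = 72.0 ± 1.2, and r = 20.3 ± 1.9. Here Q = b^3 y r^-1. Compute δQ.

Q is a product of powers, so relative uncertainties combine in quadrature:
  (3·δb/b)² = (3×0.0574)² = 0.0297;  (1·δy/y)² = (1×0.0167)² = 0.000278;  (-1·δr/r)² = (-1×0.0936)² = 0.00876
δQ/Q = √(0.0387) = 0.197
Q = 3290, so δQ = 0.197 × 3290 = 647.

647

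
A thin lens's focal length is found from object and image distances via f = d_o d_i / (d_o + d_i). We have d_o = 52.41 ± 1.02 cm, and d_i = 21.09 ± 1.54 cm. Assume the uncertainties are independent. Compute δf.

∂f/∂d_o = (d_i/(d_o+d_i))² = 0.0823;  ∂f/∂d_i = (d_o/(d_o+d_i))² = 0.508
δf = √((∂f/∂d_o · δd_o)² + (∂f/∂d_i · δd_i)²) = √(0.00705 + 0.613) = 0.788 cm

0.788 cm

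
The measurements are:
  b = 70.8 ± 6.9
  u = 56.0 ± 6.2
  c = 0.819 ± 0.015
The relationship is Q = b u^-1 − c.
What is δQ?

Let p = b·u^-1 = 1.26. δp/p = √((1·δb/b)² + (-1·δu/u)²) = √(0.00950 + 0.0123) = 0.147, so δp = 0.186.
Q = p − c: δQ = √(δp² + δc²) = √(0.0348 + 0.000225) = 0.187

0.187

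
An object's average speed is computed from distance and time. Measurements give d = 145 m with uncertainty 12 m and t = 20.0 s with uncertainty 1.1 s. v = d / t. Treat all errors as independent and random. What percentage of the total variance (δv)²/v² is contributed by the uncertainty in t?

30.6%

(δv/v)² = (1·δd/d)² + (-1·δt/t)²
  d term: (1×0.0828)² = 0.00685
  t term: (-1×0.0550)² = 0.00303
Total = 0.00987. Share from t = 0.00303/0.00987 = 0.306.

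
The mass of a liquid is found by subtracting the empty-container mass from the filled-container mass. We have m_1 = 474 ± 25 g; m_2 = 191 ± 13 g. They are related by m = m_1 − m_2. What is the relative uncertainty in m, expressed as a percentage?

Each term contributes (cᵢ δxᵢ)² to (δm)²:
  (δm_1)² = 625;  (δm_2)² = 169
δm = √(794) = 28.2 g
m = 283 g, so δm/m = 28.2/283 = 0.0996.

9.96%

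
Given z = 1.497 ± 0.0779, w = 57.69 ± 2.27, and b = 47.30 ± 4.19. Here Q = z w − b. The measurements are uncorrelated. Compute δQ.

Let p = z·w = 86.36. δp/p = √((1·δz/z)² + (1·δw/w)²) = √(0.00271 + 0.00155) = 0.0652, so δp = 5.63.
Q = p − b: δQ = √(δp² + δb²) = √(31.7 + 17.6) = 7.02

7.02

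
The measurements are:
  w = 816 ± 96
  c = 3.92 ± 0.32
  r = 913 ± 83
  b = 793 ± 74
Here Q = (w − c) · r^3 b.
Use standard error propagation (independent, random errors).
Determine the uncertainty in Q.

1.53e+14

Let u = w − c = 812. δu = √(δw² + δc²) = √(9220 + 0.102) = 96.0, so δu/u = 0.118.
Q is then a monomial in u, r, b:
δQ/Q = √((δu/u)² + (3·δr/r)² + (1·δb/b)²) = √(0.0140 + 0.0744 + 0.00871) = 0.312
Q = 4.9e+14, so δQ = 0.312 × 4.9e+14 = 1.53e+14.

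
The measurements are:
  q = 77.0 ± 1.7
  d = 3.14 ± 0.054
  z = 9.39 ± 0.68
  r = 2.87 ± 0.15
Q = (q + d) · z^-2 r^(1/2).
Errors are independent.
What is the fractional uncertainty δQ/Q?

0.149

Let u = q + d = 80.1. δu = √(δq² + δd²) = √(2.89 + 0.00292) = 1.70, so δu/u = 0.0212.
Q is then a monomial in u, z, r:
δQ/Q = √((δu/u)² + (-2·δz/z)² + (½·δr/r)²) = √(0.000450 + 0.0210 + 0.000683) = 0.149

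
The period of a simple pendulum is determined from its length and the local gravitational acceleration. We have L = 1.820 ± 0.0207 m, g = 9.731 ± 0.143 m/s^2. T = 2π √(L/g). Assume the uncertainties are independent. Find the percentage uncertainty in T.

0.929%

Each factor contributes (exponent × relative error)² to (δT/T)²:
  (½·δL/L)² = (0.5×0.0114)² = 3.23e-05;  (−½·δg/g)² = (-0.5×0.0147)² = 5.4e-05
δT/T = √(8.63e-05) = 0.00929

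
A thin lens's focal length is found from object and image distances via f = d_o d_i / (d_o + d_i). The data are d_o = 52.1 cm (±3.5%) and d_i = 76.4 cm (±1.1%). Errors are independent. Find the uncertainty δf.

∂f/∂d_o = (d_i/(d_o+d_i))² = 0.353;  ∂f/∂d_i = (d_o/(d_o+d_i))² = 0.164
δf = √((∂f/∂d_o · δd_o)² + (∂f/∂d_i · δd_i)²) = √(0.416 + 0.0191) = 0.659 cm

0.659 cm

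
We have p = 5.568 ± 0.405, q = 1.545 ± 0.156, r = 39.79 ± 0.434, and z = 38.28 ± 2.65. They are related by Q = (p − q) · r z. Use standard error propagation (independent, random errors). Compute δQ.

Let u = p − q = 4.023. δu = √(δp² + δq²) = √(0.164 + 0.0243) = 0.434, so δu/u = 0.108.
Q is then a monomial in u, r, z:
δQ/Q = √((δu/u)² + (1·δr/r)² + (1·δz/z)²) = √(0.0116 + 0.000119 + 0.00479) = 0.129
Q = 6128, so δQ = 0.129 × 6128 = 788.

788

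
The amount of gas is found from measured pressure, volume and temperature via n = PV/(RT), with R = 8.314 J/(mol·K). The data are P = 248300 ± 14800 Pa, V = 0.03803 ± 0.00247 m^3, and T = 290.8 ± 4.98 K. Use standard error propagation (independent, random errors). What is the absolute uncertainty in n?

0.351 mol

Each factor contributes (exponent × relative error)² to (δn/n)²:
  (1·δP/P)² = (1×0.0596)² = 0.00355;  (1·δV/V)² = (1×0.0649)² = 0.00422;  (-1·δT/T)² = (-1×0.0171)² = 0.000293
δn/n = √(0.00806) = 0.0898
n = 3.906 mol, so δn = 0.0898 × 3.906 = 0.351 mol.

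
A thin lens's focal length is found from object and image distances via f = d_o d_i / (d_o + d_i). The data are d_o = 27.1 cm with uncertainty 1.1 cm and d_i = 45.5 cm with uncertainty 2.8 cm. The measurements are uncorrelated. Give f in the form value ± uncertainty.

17.0 ± 0.582 cm

∂f/∂d_o = (d_i/(d_o+d_i))² = 0.393;  ∂f/∂d_i = (d_o/(d_o+d_i))² = 0.139
δf = √((∂f/∂d_o · δd_o)² + (∂f/∂d_i · δd_i)²) = √(0.187 + 0.152) = 0.582 cm
f = 17.0 cm.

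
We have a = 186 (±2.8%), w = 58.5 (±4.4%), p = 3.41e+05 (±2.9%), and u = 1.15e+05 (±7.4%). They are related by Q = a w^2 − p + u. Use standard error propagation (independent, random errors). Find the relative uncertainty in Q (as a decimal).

0.147

Let h = a·w^2 = 6.37e+05. δh/h = √((1·δa/a)² + (2·δw/w)²) = √(0.000784 + 0.00774) = 0.0923, so δh = 58800.
Q = h − p + u: δQ = √(δh² + δp² + δu²) = √(3.46e+09 + 9.78e+07 + 7.24e+07) = 60200
Q = 4.11e+05, so δQ/Q = 60200/4.11e+05 = 0.147.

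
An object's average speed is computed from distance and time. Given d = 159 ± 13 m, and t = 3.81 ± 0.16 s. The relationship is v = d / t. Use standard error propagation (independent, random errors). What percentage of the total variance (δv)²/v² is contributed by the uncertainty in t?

20.9%

(δv/v)² = (1·δd/d)² + (-1·δt/t)²
  d term: (1×0.0818)² = 0.00668
  t term: (-1×0.0420)² = 0.00176
Total = 0.00845. Share from t = 0.00176/0.00845 = 0.209.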